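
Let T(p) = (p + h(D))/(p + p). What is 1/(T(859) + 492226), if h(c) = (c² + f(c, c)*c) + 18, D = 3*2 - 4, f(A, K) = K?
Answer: 1718/845645153 ≈ 2.0316e-6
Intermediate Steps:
D = 2 (D = 6 - 4 = 2)
h(c) = 18 + 2*c² (h(c) = (c² + c*c) + 18 = (c² + c²) + 18 = 2*c² + 18 = 18 + 2*c²)
T(p) = (26 + p)/(2*p) (T(p) = (p + (18 + 2*2²))/(p + p) = (p + (18 + 2*4))/((2*p)) = (p + (18 + 8))*(1/(2*p)) = (p + 26)*(1/(2*p)) = (26 + p)*(1/(2*p)) = (26 + p)/(2*p))
1/(T(859) + 492226) = 1/((½)*(26 + 859)/859 + 492226) = 1/((½)*(1/859)*885 + 492226) = 1/(885/1718 + 492226) = 1/(845645153/1718) = 1718/845645153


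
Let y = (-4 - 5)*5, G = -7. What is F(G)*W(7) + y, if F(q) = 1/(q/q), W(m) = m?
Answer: -38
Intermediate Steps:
F(q) = 1 (F(q) = 1/1 = 1)
y = -45 (y = -9*5 = -45)
F(G)*W(7) + y = 1*7 - 45 = 7 - 45 = -38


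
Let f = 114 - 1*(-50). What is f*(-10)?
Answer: -1640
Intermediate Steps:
f = 164 (f = 114 + 50 = 164)
f*(-10) = 164*(-10) = -1640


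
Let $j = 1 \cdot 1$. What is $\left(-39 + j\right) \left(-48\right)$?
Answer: $1824$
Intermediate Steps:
$j = 1$
$\left(-39 + j\right) \left(-48\right) = \left(-39 + 1\right) \left(-48\right) = \left(-38\right) \left(-48\right) = 1824$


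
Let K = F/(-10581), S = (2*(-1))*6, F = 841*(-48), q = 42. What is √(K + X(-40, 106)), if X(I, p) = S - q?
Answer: I*√624286054/3527 ≈ 7.0841*I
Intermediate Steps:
F = -40368
S = -12 (S = -2*6 = -12)
X(I, p) = -54 (X(I, p) = -12 - 1*42 = -12 - 42 = -54)
K = 13456/3527 (K = -40368/(-10581) = -40368*(-1/10581) = 13456/3527 ≈ 3.8151)
√(K + X(-40, 106)) = √(13456/3527 - 54) = √(-177002/3527) = I*√624286054/3527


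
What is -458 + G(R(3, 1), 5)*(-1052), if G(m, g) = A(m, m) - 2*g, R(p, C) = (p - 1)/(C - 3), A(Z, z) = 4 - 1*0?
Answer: 5854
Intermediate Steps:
A(Z, z) = 4 (A(Z, z) = 4 + 0 = 4)
R(p, C) = (-1 + p)/(-3 + C)
G(m, g) = 4 - 2*g
-458 + G(R(3, 1), 5)*(-1052) = -458 + (4 - 2*5)*(-1052) = -458 + (4 - 10)*(-1052) = -458 - 6*(-1052) = -458 + 6312 = 5854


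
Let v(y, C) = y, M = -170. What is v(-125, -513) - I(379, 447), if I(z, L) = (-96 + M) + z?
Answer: -238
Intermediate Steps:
I(z, L) = -266 + z (I(z, L) = (-96 - 170) + z = -266 + z)
v(-125, -513) - I(379, 447) = -125 - (-266 + 379) = -125 - 1*113 = -125 - 113 = -238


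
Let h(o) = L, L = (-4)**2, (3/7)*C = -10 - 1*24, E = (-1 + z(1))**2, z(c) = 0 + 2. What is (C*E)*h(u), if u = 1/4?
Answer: -3808/3 ≈ -1269.3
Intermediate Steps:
z(c) = 2
E = 1 (E = (-1 + 2)**2 = 1**2 = 1)
C = -238/3 (C = 7*(-10 - 1*24)/3 = 7*(-10 - 24)/3 = (7/3)*(-34) = -238/3 ≈ -79.333)
u = 1/4 ≈ 0.25000
L = 16
h(o) = 16
(C*E)*h(u) = -238/3*1*16 = -238/3*16 = -3808/3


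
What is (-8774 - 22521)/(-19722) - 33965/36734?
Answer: 119933200/181116987 ≈ 0.66219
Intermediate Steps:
(-8774 - 22521)/(-19722) - 33965/36734 = -31295*(-1/19722) - 33965*1/36734 = 31295/19722 - 33965/36734 = 119933200/181116987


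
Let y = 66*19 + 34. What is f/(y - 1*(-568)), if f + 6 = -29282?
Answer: -3661/232 ≈ -15.780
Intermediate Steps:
f = -29288 (f = -6 - 29282 = -29288)
y = 1288 (y = 1254 + 34 = 1288)
f/(y - 1*(-568)) = -29288/(1288 - 1*(-568)) = -29288/(1288 + 568) = -29288/1856 = -29288*1/1856 = -3661/232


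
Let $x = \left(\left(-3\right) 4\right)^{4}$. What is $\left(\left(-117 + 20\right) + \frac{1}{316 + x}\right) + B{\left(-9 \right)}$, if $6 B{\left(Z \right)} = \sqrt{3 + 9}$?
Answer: $- \frac{2042043}{21052} + \frac{\sqrt{3}}{3} \approx -96.423$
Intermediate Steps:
$B{\left(Z \right)} = \frac{\sqrt{3}}{3}$ ($B{\left(Z \right)} = \frac{\sqrt{3 + 9}}{6} = \frac{\sqrt{12}}{6} = \frac{2 \sqrt{3}}{6} = \frac{\sqrt{3}}{3}$)
$x = 20736$ ($x = \left(-12\right)^{4} = 20736$)
$\left(\left(-117 + 20\right) + \frac{1}{316 + x}\right) + B{\left(-9 \right)} = \left(\left(-117 + 20\right) + \frac{1}{316 + 20736}\right) + \frac{\sqrt{3}}{3} = \left(-97 + \frac{1}{21052}\right) + \frac{\sqrt{3}}{3} = - \frac{2042043}{21052} + \frac{\sqrt{3}}{3}$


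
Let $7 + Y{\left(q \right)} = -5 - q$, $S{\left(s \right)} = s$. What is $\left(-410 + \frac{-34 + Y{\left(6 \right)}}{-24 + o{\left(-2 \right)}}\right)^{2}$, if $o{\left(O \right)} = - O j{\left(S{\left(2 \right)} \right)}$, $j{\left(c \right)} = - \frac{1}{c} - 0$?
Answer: $\frac{103999204}{625} \approx 1.664 \cdot 10^{5}$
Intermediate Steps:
$j{\left(c \right)} = - \frac{1}{c}$ ($j{\left(c \right)} = - \frac{1}{c} + 0 = - \frac{1}{c}$)
$o{\left(O \right)} = \frac{O}{2}$ ($o{\left(O \right)} = - O \left(- \frac{1}{2}\right) = \frac{O}{2}$)
$Y{\left(q \right)} = -12 - q$ ($Y{\left(q \right)} = -7 - \left(5 + q\right) = -12 - q$)
$\left(-410 + \frac{-34 + Y{\left(6 \right)}}{-24 + o{\left(-2 \right)}}\right)^{2} = \left(-410 + \frac{-34 - 18}{-24 + \frac{1}{2} \left(-2\right)}\right)^{2} = \left(-410 + \frac{-34 - 18}{-24 - 1}\right)^{2} = \left(-410 + \frac{-34 - 18}{-25}\right)^{2} = \left(-410 - - \frac{52}{25}\right)^{2} = \left(-410 + \frac{52}{25}\right)^{2} = \left(- \frac{10198}{25}\right)^{2} = \frac{103999204}{625}$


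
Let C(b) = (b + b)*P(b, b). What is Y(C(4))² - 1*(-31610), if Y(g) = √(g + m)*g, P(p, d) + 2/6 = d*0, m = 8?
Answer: 854494/27 ≈ 31648.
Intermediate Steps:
P(p, d) = -⅓ (P(p, d) = -⅓ + d*0 = -⅓ + 0 = -⅓)
C(b) = -2*b/3 (C(b) = (b + b)*(-⅓) = (2*b)*(-⅓) = -2*b/3)
Y(g) = g*√(8 + g) (Y(g) = √(g + 8)*g = √(8 + g)*g = g*√(8 + g))
Y(C(4))² - 1*(-31610) = ((-⅔*4)*√(8 - ⅔*4))² - 1*(-31610) = (-8*√(8 - 8/3)/3)² + 31610 = (-32*√3/9)² + 31610 = 1024/27 + 31610 = 854494/27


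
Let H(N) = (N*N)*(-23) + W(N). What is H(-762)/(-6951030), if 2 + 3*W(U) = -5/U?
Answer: 30529101751/15890054580 ≈ 1.9213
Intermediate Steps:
W(U) = -2/3 - 5/(3*U) (W(U) = -2/3 + (-5/U)/3 = -2/3 - 5/(3*U))
H(N) = -23*N**2 + (-5 - 2*N)/(3*N) (H(N) = (N*N)*(-23) + (-5 - 2*N)/(3*N) = N**2*(-23) + (-5 - 2*N)/(3*N) = -23*N**2 + (-5 - 2*N)/(3*N))
H(-762)/(-6951030) = ((1/3)*(-5 - 69*(-762)**3 - 2*(-762))/(-762))/(-6951030) = ((1/3)*(-1/762)*(-5 - 69*(-442450728) + 1524))*(-1/6951030) = ((1/3)*(-1/762)*(-5 + 30529100232 + 1524))*(-1/6951030) = ((1/3)*(-1/762)*30529101751)*(-1/6951030) = -30529101751/2286*(-1/6951030) = 30529101751/15890054580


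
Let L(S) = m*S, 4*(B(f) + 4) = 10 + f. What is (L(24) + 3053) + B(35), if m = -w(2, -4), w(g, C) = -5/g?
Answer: 12481/4 ≈ 3120.3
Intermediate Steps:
B(f) = -3/2 + f/4 (B(f) = -4 + (10 + f)/4 = -4 + (5/2 + f/4) = -3/2 + f/4)
m = 5/2 (m = -(-5)/2 = -1*(-5/2) = 5/2 ≈ 2.5000)
L(S) = 5*S/2
(L(24) + 3053) + B(35) = ((5/2)*24 + 3053) + (-3/2 + (1/4)*35) = (60 + 3053) + (-3/2 + 35/4) = 3113 + 29/4 = 12481/4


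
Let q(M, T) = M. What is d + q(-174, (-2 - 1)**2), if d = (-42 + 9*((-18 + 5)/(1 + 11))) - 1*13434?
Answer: -54639/4 ≈ -13660.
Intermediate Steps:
d = -53943/4 (d = (-42 + 9*(-13/12)) - 13434 = (-42 - 39/4) - 13434 = -207/4 - 13434 = -53943/4 ≈ -13486.)
d + q(-174, (-2 - 1)**2) = -53943/4 - 174 = -54639/4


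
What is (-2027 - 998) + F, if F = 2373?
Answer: -652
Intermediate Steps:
(-2027 - 998) + F = (-2027 - 998) + 2373 = -3025 + 2373 = -652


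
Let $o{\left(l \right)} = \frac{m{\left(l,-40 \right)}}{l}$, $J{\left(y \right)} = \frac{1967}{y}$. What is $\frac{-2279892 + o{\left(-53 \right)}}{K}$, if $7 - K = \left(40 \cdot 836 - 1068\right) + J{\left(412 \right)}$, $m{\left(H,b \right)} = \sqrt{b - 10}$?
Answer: $\frac{313105168}{4445449} + \frac{2060 i \sqrt{2}}{706826391} \approx 70.433 + 4.1216 \cdot 10^{-6} i$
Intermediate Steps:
$m{\left(H,b \right)} = \sqrt{-10 + b}$
$o{\left(l \right)} = \frac{5 i \sqrt{2}}{l}$ ($o{\left(l \right)} = \frac{\sqrt{-10 - 40}}{l} = \frac{\sqrt{-50}}{l} = \frac{5 i \sqrt{2}}{l}$)
$K = - \frac{13336347}{412}$ ($K = 7 - \left(\left(40 \cdot 836 - 1068\right) + \frac{1967}{412}\right) = 7 - \left(\left(33440 - 1068\right) + 1967 \cdot \frac{1}{412}\right) = 7 - \left(32372 + \frac{1967}{412}\right) = 7 - \frac{13339231}{412} = - \frac{13336347}{412} \approx -32370.0$)
$\frac{-2279892 + o{\left(-53 \right)}}{K} = \frac{-2279892 + \frac{5 i \sqrt{2}}{-53}}{- \frac{13336347}{412}} = \left(-2279892 + 5 i \sqrt{2} \left(- \frac{1}{53}\right)\right) \left(- \frac{412}{13336347}\right) = \left(-2279892 - \frac{5 i \sqrt{2}}{53}\right) \left(- \frac{412}{13336347}\right) = \frac{313105168}{4445449} + \frac{2060 i \sqrt{2}}{706826391}$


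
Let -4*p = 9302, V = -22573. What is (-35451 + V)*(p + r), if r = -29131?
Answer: 1825231956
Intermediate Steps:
p = -4651/2 (p = -¼*9302 = -4651/2 ≈ -2325.5)
(-35451 + V)*(p + r) = (-35451 - 22573)*(-4651/2 - 29131) = -58024*(-62913/2) = 1825231956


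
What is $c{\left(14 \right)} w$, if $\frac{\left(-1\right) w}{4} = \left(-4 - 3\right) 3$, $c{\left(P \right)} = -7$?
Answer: $-588$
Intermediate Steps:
$w = 84$ ($w = - 4 \left(-4 - 3\right) 3 = - 4 \left(\left(-7\right) 3\right) = \left(-4\right) \left(-21\right) = 84$)
$c{\left(14 \right)} w = \left(-7\right) 84 = -588$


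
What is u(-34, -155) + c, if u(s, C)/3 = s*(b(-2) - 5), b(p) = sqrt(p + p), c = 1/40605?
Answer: 20708551/40605 - 204*I ≈ 510.0 - 204.0*I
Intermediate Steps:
c = 1/40605 ≈ 2.4628e-5
b(p) = sqrt(2)*sqrt(p) (b(p) = sqrt(2*p) = sqrt(2)*sqrt(p))
u(s, C) = 3*s*(-5 + 2*I) (u(s, C) = 3*(s*(sqrt(2)*sqrt(-2) - 5)) = 3*(s*(sqrt(2)*(I*sqrt(2)) - 5)) = 3*(s*(2*I - 5)) = 3*(s*(-5 + 2*I)) = 3*s*(-5 + 2*I))
u(-34, -155) + c = -34*(-15 + 6*I) + 1/40605 = (510 - 204*I) + 1/40605 = 20708551/40605 - 204*I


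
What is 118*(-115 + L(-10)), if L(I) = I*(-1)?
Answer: -12390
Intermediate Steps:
L(I) = -I
118*(-115 + L(-10)) = 118*(-115 - 1*(-10)) = 118*(-115 + 10) = 118*(-105) = -12390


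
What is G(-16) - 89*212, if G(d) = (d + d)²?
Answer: -17844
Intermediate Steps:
G(d) = 4*d² (G(d) = (2*d)² = 4*d²)
G(-16) - 89*212 = 4*(-16)² - 89*212 = 4*256 - 18868 = 1024 - 18868 = -17844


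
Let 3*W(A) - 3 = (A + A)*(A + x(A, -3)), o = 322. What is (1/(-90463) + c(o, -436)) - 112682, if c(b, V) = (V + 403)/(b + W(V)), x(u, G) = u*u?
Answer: -187315066107562420/1662333523457 ≈ -1.1268e+5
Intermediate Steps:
x(u, G) = u²
W(A) = 1 + 2*A*(A + A²)/3 (W(A) = 1 + ((A + A)*(A + A²))/3 = 1 + ((2*A)*(A + A²))/3 = 1 + (2*A*(A + A²))/3 = 1 + 2*A*(A + A²)/3)
c(b, V) = (403 + V)/(1 + b + 2*V²/3 + 2*V³/3) (c(b, V) = (V + 403)/(b + (1 + 2*V²/3 + 2*V³/3)) = (403 + V)/(1 + b + 2*V²/3 + 2*V³/3))
(1/(-90463) + c(o, -436)) - 112682 = (1/(-90463) + 3*(403 - 436)/(3 + 2*(-436)² + 2*(-436)³ + 3*322)) - 112682 = (-1/90463 + 3*(-33)/(3 + 2*190096 + 2*(-82881856) + 966)) - 112682 = (-1/90463 + 3*(-33)/(3 + 380192 - 165763712 + 966)) - 112682 = (-1/90463 + 3*(-33)/(-165382551)) - 112682 = (-1/90463 + 3*(-1/165382551)*(-33)) - 112682 = (-1/90463 + 11/18375839) - 112682 = -17380746/1662333523457 - 112682 = -187315066107562420/1662333523457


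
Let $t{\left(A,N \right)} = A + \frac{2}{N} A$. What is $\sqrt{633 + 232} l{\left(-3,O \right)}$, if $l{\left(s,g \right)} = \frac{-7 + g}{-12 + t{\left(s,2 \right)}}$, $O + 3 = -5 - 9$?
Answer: $\frac{4 \sqrt{865}}{3} \approx 39.214$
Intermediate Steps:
$O = -17$ ($O = -3 - 14 = -17$)
$t{\left(A,N \right)} = A + \frac{2 A}{N}$
$l{\left(s,g \right)} = \frac{-7 + g}{-12 + 2 s}$ ($l{\left(s,g \right)} = \frac{-7 + g}{-12 + \frac{s \left(2 + 2\right)}{2}} = \frac{-7 + g}{-12 + s \frac{1}{2} \cdot 4} = \frac{-7 + g}{-12 + 2 s}$)
$\sqrt{633 + 232} l{\left(-3,O \right)} = \sqrt{633 + 232} \frac{-7 - 17}{2 \left(-6 - 3\right)} = \sqrt{865} \cdot \frac{1}{2} \frac{1}{-9} \left(-24\right) = \sqrt{865} \cdot \frac{1}{2} \left(- \frac{1}{9}\right) \left(-24\right) = \sqrt{865} \cdot \frac{4}{3} = \frac{4 \sqrt{865}}{3}$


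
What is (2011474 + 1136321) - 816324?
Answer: 2331471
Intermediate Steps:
(2011474 + 1136321) - 816324 = 3147795 - 816324 = 2331471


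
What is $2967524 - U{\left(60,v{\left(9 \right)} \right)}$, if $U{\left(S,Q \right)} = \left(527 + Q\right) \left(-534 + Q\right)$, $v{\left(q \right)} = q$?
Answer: $3248924$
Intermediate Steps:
$U{\left(S,Q \right)} = \left(-534 + Q\right) \left(527 + Q\right)$
$2967524 - U{\left(60,v{\left(9 \right)} \right)} = 2967524 - \left(-281418 + 9^{2} - 63\right) = 2967524 - \left(-281418 + 81 - 63\right) = 2967524 - -281400 = 2967524 + 281400 = 3248924$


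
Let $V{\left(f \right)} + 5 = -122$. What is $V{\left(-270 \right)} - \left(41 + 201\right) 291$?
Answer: $-70549$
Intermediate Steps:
$V{\left(f \right)} = -127$ ($V{\left(f \right)} = -5 - 122 = -127$)
$V{\left(-270 \right)} - \left(41 + 201\right) 291 = -127 - \left(41 + 201\right) 291 = -127 - 242 \cdot 291 = -127 - 70422 = -70549$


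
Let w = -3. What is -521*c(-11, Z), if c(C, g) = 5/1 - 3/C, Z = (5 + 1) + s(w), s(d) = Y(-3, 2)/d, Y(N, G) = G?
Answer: -30218/11 ≈ -2747.1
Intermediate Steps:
s(d) = 2/d
Z = 16/3 (Z = (5 + 1) + 2/(-3) = 6 + 2*(-1/3) = 6 - 2/3 = 16/3 ≈ 5.3333)
c(C, g) = 5 - 3/C (c(C, g) = 5*1 - 3/C = 5 - 3/C)
-521*c(-11, Z) = -521*(5 - 3/(-11)) = -521*(5 - 3*(-1/11)) = -521*(5 + 3/11) = -521*58/11 = -30218/11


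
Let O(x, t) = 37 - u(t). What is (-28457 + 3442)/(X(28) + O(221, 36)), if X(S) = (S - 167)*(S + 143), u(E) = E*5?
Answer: 25015/23912 ≈ 1.0461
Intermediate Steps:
u(E) = 5*E
X(S) = (-167 + S)*(143 + S)
O(x, t) = 37 - 5*t
(-28457 + 3442)/(X(28) + O(221, 36)) = (-28457 + 3442)/((-23881 + 28² - 24*28) + (37 - 5*36)) = -25015/((-23881 + 784 - 672) + (37 - 180)) = -25015/(-23769 - 143) = -25015/(-23912) = -25015*(-1/23912) = 25015/23912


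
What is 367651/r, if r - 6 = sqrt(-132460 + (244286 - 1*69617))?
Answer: -2205906/42173 + 367651*sqrt(42209)/42173 ≈ 1738.7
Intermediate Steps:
r = 6 + sqrt(42209) (r = 6 + sqrt(-132460 + (244286 - 1*69617)) = 6 + sqrt(-132460 + (244286 - 69617)) = 6 + sqrt(-132460 + 174669) = 6 + sqrt(42209) ≈ 211.45)
367651/r = 367651/(6 + sqrt(42209))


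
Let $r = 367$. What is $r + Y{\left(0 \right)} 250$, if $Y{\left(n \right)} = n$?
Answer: $367$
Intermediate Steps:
$r + Y{\left(0 \right)} 250 = 367 + 0 \cdot 250 = 367 + 0 = 367$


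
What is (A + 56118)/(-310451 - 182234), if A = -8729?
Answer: -47389/492685 ≈ -0.096185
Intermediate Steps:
(A + 56118)/(-310451 - 182234) = (-8729 + 56118)/(-310451 - 182234) = 47389/(-492685) = 47389*(-1/492685) = -47389/492685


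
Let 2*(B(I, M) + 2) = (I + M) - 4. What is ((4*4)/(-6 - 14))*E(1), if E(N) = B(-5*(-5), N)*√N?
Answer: -36/5 ≈ -7.2000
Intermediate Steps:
B(I, M) = -4 + I/2 + M/2 (B(I, M) = -2 + ((I + M) - 4)/2 = -2 + (-4 + I + M)/2 = -2 + (-2 + I/2 + M/2) = -4 + I/2 + M/2)
E(N) = √N*(17/2 + N/2) (E(N) = (-4 + (-5*(-5))/2 + N/2)*√N = (-4 + (½)*25 + N/2)*√N = (-4 + 25/2 + N/2)*√N = (17/2 + N/2)*√N = √N*(17/2 + N/2))
((4*4)/(-6 - 14))*E(1) = ((4*4)/(-6 - 14))*(√1*(17 + 1)/2) = (16/(-20))*((½)*1*18) = (16*(-1/20))*9 = -⅘*9 = -36/5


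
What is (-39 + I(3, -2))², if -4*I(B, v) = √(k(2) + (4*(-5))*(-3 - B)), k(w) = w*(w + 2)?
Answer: 1529 + 156*√2 ≈ 1749.6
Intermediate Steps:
k(w) = w*(2 + w)
I(B, v) = -√(68 + 20*B)/4 (I(B, v) = -√(2*(2 + 2) + (4*(-5))*(-3 - B))/4 = -√(2*4 - 20*(-3 - B))/4 = -√(8 + (60 + 20*B))/4 = -√(68 + 20*B)/4)
(-39 + I(3, -2))² = (-39 - √(17 + 5*3)/2)² = (-39 - √(17 + 15)/2)² = (-39 - 2*√2)²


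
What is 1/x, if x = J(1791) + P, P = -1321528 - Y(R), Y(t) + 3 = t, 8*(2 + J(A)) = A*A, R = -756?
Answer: -8/7358487 ≈ -1.0872e-6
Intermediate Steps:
J(A) = -2 + A²/8 (J(A) = -2 + (A*A)/8 = -2 + A²/8)
Y(t) = -3 + t
P = -1320769 (P = -1321528 - (-3 - 756) = -1321528 - 1*(-759) = -1321528 + 759 = -1320769)
x = -7358487/8 (x = (-2 + (⅛)*1791²) - 1320769 = (-2 + (⅛)*3207681) - 1320769 = (-2 + 3207681/8) - 1320769 = 3207665/8 - 1320769 = -7358487/8 ≈ -9.1981e+5)
1/x = 1/(-7358487/8) = -8/7358487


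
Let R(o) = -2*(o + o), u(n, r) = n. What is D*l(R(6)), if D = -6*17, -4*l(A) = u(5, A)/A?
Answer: -85/16 ≈ -5.3125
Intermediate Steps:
R(o) = -4*o
l(A) = -5/(4*A)
D = -102
D*l(R(6)) = -(-255)/(2*((-4*6))) = -(-255)/(2*(-24)) = -(-255)*(-1)/(2*24) = -102*5/96 = -85/16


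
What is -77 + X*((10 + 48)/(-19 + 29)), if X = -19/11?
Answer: -4786/55 ≈ -87.018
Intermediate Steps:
X = -19/11 (X = -19*1/11 = -19/11 ≈ -1.7273)
-77 + X*((10 + 48)/(-19 + 29)) = -77 - 19*(10 + 48)/(11*(-19 + 29)) = -77 - 1102/(11*10) = -77 - 19/11*29/5 = -77 - 551/55 = -4786/55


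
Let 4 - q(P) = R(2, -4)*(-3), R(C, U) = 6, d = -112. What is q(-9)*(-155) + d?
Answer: -3522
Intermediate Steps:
q(P) = 22 (q(P) = 4 - 6*(-3) = 4 - 1*(-18) = 4 + 18 = 22)
q(-9)*(-155) + d = 22*(-155) - 112 = -3410 - 112 = -3522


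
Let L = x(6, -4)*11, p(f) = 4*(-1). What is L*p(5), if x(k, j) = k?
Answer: -264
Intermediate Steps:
p(f) = -4
L = 66 (L = 6*11 = 66)
L*p(5) = 66*(-4) = -264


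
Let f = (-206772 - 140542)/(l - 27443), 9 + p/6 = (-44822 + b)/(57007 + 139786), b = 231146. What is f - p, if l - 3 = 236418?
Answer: 87218061031/1869336707 ≈ 46.657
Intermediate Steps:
l = 236421 (l = 3 + 236418 = 236421)
p = -9508878/196793 (p = -54 + 6*((-44822 + 231146)/(57007 + 139786)) = -54 + 6*(186324/196793) = -54 + 1117944/196793 = -9508878/196793 ≈ -48.319)
f = -15787/9499 (f = (-206772 - 140542)/(236421 - 27443) = -347314/208978 = -347314*1/208978 = -15787/9499 ≈ -1.6620)
f - p = -15787/9499 - 1*(-9508878/196793) = -15787/9499 + 9508878/196793 = 87218061031/1869336707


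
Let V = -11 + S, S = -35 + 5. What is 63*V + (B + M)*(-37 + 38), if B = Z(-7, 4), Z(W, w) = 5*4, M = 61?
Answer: -2502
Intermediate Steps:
Z(W, w) = 20
B = 20
S = -30
V = -41 (V = -11 - 30 = -41)
63*V + (B + M)*(-37 + 38) = 63*(-41) + (20 + 61)*(-37 + 38) = -2583 + 81*1 = -2583 + 81 = -2502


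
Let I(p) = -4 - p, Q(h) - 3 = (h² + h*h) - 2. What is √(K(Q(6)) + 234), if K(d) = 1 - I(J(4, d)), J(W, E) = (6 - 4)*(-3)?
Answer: √233 ≈ 15.264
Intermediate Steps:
Q(h) = 1 + 2*h² (Q(h) = 3 + ((h² + h*h) - 2) = 3 + ((h² + h²) - 2) = 3 + (2*h² - 2) = 3 + (-2 + 2*h²) = 1 + 2*h²)
J(W, E) = -6 (J(W, E) = 2*(-3) = -6)
K(d) = -1 (K(d) = 1 - (-4 - 1*(-6)) = 1 - (-4 + 6) = 1 - 1*2 = 1 - 2 = -1)
√(K(Q(6)) + 234) = √(-1 + 234) = √233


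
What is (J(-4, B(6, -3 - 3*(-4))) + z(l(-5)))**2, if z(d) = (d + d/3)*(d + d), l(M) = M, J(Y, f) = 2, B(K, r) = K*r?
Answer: 42436/9 ≈ 4715.1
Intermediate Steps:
z(d) = 8*d**2/3 (z(d) = (d + d*(1/3))*(2*d) = (d + d/3)*(2*d) = (4*d/3)*(2*d) = 8*d**2/3)
(J(-4, B(6, -3 - 3*(-4))) + z(l(-5)))**2 = (2 + (8/3)*(-5)**2)**2 = (2 + (8/3)*25)**2 = (2 + 200/3)**2 = (206/3)**2 = 42436/9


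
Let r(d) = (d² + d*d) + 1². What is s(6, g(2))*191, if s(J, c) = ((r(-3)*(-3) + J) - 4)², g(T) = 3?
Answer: 577775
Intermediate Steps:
r(d) = 1 + 2*d² (r(d) = (d² + d²) + 1 = 2*d² + 1 = 1 + 2*d²)
s(J, c) = (-61 + J)² (s(J, c) = (((1 + 2*(-3)²)*(-3) + J) - 4)² = (((1 + 2*9)*(-3) + J) - 4)² = (((1 + 18)*(-3) + J) - 4)² = ((19*(-3) + J) - 4)² = ((-57 + J) - 4)² = (-61 + J)²)
s(6, g(2))*191 = (61 - 1*6)²*191 = (61 - 6)²*191 = 55²*191 = 3025*191 = 577775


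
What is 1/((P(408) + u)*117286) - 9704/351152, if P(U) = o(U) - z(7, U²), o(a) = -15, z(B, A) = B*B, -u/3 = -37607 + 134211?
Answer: -20620027521031/746162808775592 ≈ -0.027635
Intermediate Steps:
u = -289812 (u = -3*(-37607 + 134211) = -3*96604 = -289812)
z(B, A) = B²
P(U) = -64 (P(U) = -15 - 1*7² = -15 - 1*49 = -15 - 49 = -64)
1/((P(408) + u)*117286) - 9704/351152 = 1/(-64 - 289812*117286) - 9704/351152 = (1/117286)/(-289876) - 9704*1/351152 = -1/289876*1/117286 - 1213/43894 = -1/33998396536 - 1213/43894 = -20620027521031/746162808775592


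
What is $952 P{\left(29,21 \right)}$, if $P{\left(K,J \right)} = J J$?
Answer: $419832$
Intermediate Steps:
$P{\left(K,J \right)} = J^{2}$
$952 P{\left(29,21 \right)} = 952 \cdot 21^{2} = 952 \cdot 441 = 419832$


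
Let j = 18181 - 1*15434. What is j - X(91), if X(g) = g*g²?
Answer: -750824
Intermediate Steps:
X(g) = g³
j = 2747 (j = 18181 - 15434 = 2747)
j - X(91) = 2747 - 1*91³ = 2747 - 1*753571 = 2747 - 753571 = -750824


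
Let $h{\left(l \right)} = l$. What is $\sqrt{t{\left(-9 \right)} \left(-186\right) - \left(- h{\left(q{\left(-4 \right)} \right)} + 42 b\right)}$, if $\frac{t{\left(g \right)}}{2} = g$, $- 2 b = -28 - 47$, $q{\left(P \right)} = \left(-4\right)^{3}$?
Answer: $\sqrt{1709} \approx 41.34$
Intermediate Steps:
$q{\left(P \right)} = -64$
$b = \frac{75}{2}$ ($b = - \frac{-28 - 47}{2} = \left(- \frac{1}{2}\right) \left(-75\right) = \frac{75}{2} \approx 37.5$)
$t{\left(g \right)} = 2 g$
$\sqrt{t{\left(-9 \right)} \left(-186\right) - \left(- h{\left(q{\left(-4 \right)} \right)} + 42 b\right)} = \sqrt{2 \left(-9\right) \left(-186\right) - 1639} = \sqrt{\left(-18\right) \left(-186\right) - 1639} = \sqrt{3348 - 1639} = \sqrt{1709}$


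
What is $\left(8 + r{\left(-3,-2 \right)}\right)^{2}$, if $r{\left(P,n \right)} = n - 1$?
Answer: $25$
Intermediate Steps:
$r{\left(P,n \right)} = -1 + n$
$\left(8 + r{\left(-3,-2 \right)}\right)^{2} = \left(8 - 3\right)^{2} = 5^{2} = 25$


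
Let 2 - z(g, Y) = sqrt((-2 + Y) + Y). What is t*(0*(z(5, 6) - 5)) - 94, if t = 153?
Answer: -94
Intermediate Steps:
z(g, Y) = 2 - sqrt(-2 + 2*Y) (z(g, Y) = 2 - sqrt((-2 + Y) + Y) = 2 - sqrt(-2 + 2*Y))
t*(0*(z(5, 6) - 5)) - 94 = 153*(0*((2 - sqrt(-2 + 2*6)) - 5)) - 94 = 153*(0*((2 - sqrt(-2 + 12)) - 5)) - 94 = 153*(0*((2 - sqrt(10)) - 5)) - 94 = 153*(0*(-3 - sqrt(10))) - 94 = 153*0 - 94 = 0 - 94 = -94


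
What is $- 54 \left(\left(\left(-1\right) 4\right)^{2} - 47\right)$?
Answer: $1674$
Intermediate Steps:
$- 54 \left(\left(\left(-1\right) 4\right)^{2} - 47\right) = - 54 \left(\left(-4\right)^{2} - 47\right) = - 54 \left(16 - 47\right) = \left(-54\right) \left(-31\right) = 1674$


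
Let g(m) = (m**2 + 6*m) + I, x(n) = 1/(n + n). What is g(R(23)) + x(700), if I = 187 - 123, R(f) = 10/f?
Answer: 49470929/740600 ≈ 66.798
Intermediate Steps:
I = 64 (I = 187 - 1*123 = 187 - 123 = 64)
x(n) = 1/(2*n)
g(m) = 64 + m**2 + 6*m (g(m) = (m**2 + 6*m) + 64 = 64 + m**2 + 6*m)
g(R(23)) + x(700) = (64 + (10/23)**2 + 6*(10/23)) + (1/2)/700 = (64 + (10*(1/23))**2 + 6*(10*(1/23))) + (1/2)*(1/700) = (64 + (10/23)**2 + 6*(10/23)) + 1/1400 = (64 + 100/529 + 60/23) + 1/1400 = 35336/529 + 1/1400 = 49470929/740600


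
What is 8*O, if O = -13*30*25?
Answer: -78000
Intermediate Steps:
O = -9750 (O = -390*25 = -9750)
8*O = 8*(-9750) = -78000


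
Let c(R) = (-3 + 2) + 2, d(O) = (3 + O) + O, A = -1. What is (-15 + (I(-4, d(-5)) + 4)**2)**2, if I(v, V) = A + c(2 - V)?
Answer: 1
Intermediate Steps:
d(O) = 3 + 2*O
c(R) = 1 (c(R) = -1 + 2 = 1)
I(v, V) = 0 (I(v, V) = -1 + 1 = 0)
(-15 + (I(-4, d(-5)) + 4)**2)**2 = (-15 + (0 + 4)**2)**2 = (-15 + 4**2)**2 = (-15 + 16)**2 = 1**2 = 1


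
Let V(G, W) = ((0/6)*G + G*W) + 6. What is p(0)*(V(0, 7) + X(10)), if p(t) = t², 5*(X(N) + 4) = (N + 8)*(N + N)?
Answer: 0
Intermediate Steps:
V(G, W) = 6 + G*W (V(G, W) = ((0*(⅙))*G + G*W) + 6 = (0*G + G*W) + 6 = (0 + G*W) + 6 = G*W + 6 = 6 + G*W)
X(N) = -4 + 2*N*(8 + N)/5 (X(N) = -4 + ((N + 8)*(N + N))/5 = -4 + ((8 + N)*(2*N))/5 = -4 + (2*N*(8 + N))/5 = -4 + 2*N*(8 + N)/5)
p(0)*(V(0, 7) + X(10)) = 0²*((6 + 0*7) + (-4 + (⅖)*10² + (16/5)*10)) = 0*((6 + 0) + (-4 + (⅖)*100 + 32)) = 0*(6 + (-4 + 40 + 32)) = 0*(6 + 68) = 0*74 = 0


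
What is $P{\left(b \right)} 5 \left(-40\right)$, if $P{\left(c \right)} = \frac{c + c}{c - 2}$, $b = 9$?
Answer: $- \frac{3600}{7} \approx -514.29$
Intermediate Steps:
$P{\left(c \right)} = \frac{2 c}{-2 + c}$
$P{\left(b \right)} 5 \left(-40\right) = 2 \cdot 9 \frac{1}{-2 + 9} \cdot 5 \left(-40\right) = 2 \cdot 9 \cdot \frac{1}{7} \left(-200\right) = \frac{18}{7} \left(-200\right) = - \frac{3600}{7}$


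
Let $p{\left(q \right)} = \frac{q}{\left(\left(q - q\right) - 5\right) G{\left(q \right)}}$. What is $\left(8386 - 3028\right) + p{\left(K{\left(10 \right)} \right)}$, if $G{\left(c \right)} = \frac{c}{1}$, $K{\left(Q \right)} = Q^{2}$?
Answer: $\frac{26789}{5} \approx 5357.8$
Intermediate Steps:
$G{\left(c \right)} = c$ ($G{\left(c \right)} = c 1 = c$)
$p{\left(q \right)} = - \frac{1}{5}$ ($p{\left(q \right)} = \frac{q}{\left(\left(q - q\right) - 5\right) q} = \frac{q}{\left(0 - 5\right) q} = \frac{q}{\left(-5\right) q} = q \left(- \frac{1}{5 q}\right) = - \frac{1}{5}$)
$\left(8386 - 3028\right) + p{\left(K{\left(10 \right)} \right)} = \left(8386 - 3028\right) - \frac{1}{5} = 5358 - \frac{1}{5} = \frac{26789}{5}$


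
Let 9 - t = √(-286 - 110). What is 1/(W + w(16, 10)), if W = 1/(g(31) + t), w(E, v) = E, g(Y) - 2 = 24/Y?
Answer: 2743937/43963659 - 1922*I*√11/43963659 ≈ 0.062414 - 0.000145*I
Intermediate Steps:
g(Y) = 2 + 24/Y
t = 9 - 6*I*√11 (t = 9 - √(-286 - 110) = 9 - √(-396) = 9 - 6*I*√11 ≈ 9.0 - 19.9*I)
W = 1/(365/31 - 6*I*√11) (W = 1/((2 + 24/31) + (9 - 6*I*√11)) = 1/(86/31 + (9 - 6*I*√11)) = 1/(365/31 - 6*I*√11) ≈ 0.022023 + 0.037221*I)
1/(W + w(16, 10)) = 1/((11315/513781 + 5766*I*√11/513781) + 16) = 1/(8231811/513781 + 5766*I*√11/513781)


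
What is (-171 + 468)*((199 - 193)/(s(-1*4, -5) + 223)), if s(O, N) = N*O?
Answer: 22/3 ≈ 7.3333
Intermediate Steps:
(-171 + 468)*((199 - 193)/(s(-1*4, -5) + 223)) = (-171 + 468)*((199 - 193)/(-(-5)*4 + 223)) = 297*(6/(-5*(-4) + 223)) = 297*(6/(20 + 223)) = 297*(6/243) = 297*(6*(1/243)) = 297*(2/81) = 22/3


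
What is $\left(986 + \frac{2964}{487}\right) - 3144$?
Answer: $- \frac{1047982}{487} \approx -2151.9$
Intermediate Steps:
$\left(986 + \frac{2964}{487}\right) - 3144 = \frac{483146}{487} - 3144 = - \frac{1047982}{487}$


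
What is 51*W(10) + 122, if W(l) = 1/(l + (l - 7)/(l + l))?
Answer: 25786/203 ≈ 127.02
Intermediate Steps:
W(l) = 1/(l + (-7 + l)/(2*l)) (W(l) = 1/(l + (-7 + l)/((2*l))) = 1/(l + (-7 + l)*(1/(2*l))) = 1/(l + (-7 + l)/(2*l)))
51*W(10) + 122 = 51*(2*10/(-7 + 10 + 2*10²)) + 122 = 51*(2*10/(-7 + 10 + 2*100)) + 122 = 51*(2*10/(-7 + 10 + 200)) + 122 = 51*(2*10/203) + 122 = 51*(2*10*(1/203)) + 122 = 51*(20/203) + 122 = 1020/203 + 122 = 25786/203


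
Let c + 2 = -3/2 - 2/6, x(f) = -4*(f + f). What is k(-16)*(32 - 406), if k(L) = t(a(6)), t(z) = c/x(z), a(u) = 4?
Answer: -4301/96 ≈ -44.802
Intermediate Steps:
x(f) = -8*f
c = -23/6 (c = -2 + (-3/2 - 2/6) = -2 + (-3*½ - 2*⅙) = -2 + (-3/2 - ⅓) = -2 - 11/6 = -23/6 ≈ -3.8333)
t(z) = 23/(48*z) (t(z) = -23*(-1/(8*z))/6 = -(-23)/(48*z) = 23/(48*z))
k(L) = 23/192 (k(L) = (23/48)/4 = (23/48)*(¼) = 23/192)
k(-16)*(32 - 406) = 23*(32 - 406)/192 = (23/192)*(-374) = -4301/96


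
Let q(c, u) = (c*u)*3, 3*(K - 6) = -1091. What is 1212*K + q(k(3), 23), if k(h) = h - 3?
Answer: -433492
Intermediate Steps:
K = -1073/3 (K = 6 + (⅓)*(-1091) = 6 - 1091/3 = -1073/3 ≈ -357.67)
k(h) = -3 + h
q(c, u) = 3*c*u
1212*K + q(k(3), 23) = 1212*(-1073/3) + 3*(-3 + 3)*23 = -433492 + 3*0*23 = -433492 + 0 = -433492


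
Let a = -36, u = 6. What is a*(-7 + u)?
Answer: 36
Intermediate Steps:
a*(-7 + u) = -36*(-7 + 6) = -36*(-1) = 36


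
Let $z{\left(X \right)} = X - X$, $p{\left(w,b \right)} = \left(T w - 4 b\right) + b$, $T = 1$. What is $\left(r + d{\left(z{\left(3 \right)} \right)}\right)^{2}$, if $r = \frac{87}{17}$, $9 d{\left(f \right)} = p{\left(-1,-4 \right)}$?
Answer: $\frac{940900}{23409} \approx 40.194$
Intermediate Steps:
$p{\left(w,b \right)} = w - 3 b$ ($p{\left(w,b \right)} = \left(1 w - 4 b\right) + b = \left(w - 4 b\right) + b = w - 3 b$)
$z{\left(X \right)} = 0$
$d{\left(f \right)} = \frac{11}{9}$ ($d{\left(f \right)} = \frac{-1 - -12}{9} = \frac{-1 + 12}{9} = \frac{1}{9} \cdot 11 = \frac{11}{9}$)
$r = \frac{87}{17}$ ($r = 87 \cdot \frac{1}{17} = \frac{87}{17} \approx 5.1176$)
$\left(r + d{\left(z{\left(3 \right)} \right)}\right)^{2} = \left(\frac{87}{17} + \frac{11}{9}\right)^{2} = \left(\frac{970}{153}\right)^{2} = \frac{940900}{23409}$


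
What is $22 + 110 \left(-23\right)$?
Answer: $-2508$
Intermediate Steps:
$22 + 110 \left(-23\right) = 22 - 2530 = -2508$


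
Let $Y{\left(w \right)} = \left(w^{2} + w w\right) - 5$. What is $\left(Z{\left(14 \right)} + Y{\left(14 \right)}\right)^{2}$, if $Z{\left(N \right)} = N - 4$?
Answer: $157609$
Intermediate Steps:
$Z{\left(N \right)} = -4 + N$ ($Z{\left(N \right)} = N - 4 = -4 + N$)
$Y{\left(w \right)} = -5 + 2 w^{2}$ ($Y{\left(w \right)} = \left(w^{2} + w^{2}\right) - 5 = 2 w^{2} - 5 = -5 + 2 w^{2}$)
$\left(Z{\left(14 \right)} + Y{\left(14 \right)}\right)^{2} = \left(\left(-4 + 14\right) - \left(5 - 2 \cdot 14^{2}\right)\right)^{2} = \left(10 + \left(-5 + 2 \cdot 196\right)\right)^{2} = \left(10 + \left(-5 + 392\right)\right)^{2} = \left(10 + 387\right)^{2} = 397^{2} = 157609$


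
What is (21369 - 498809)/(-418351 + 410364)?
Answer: 477440/7987 ≈ 59.777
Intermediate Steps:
(21369 - 498809)/(-418351 + 410364) = -477440/(-7987) = -477440*(-1/7987) = 477440/7987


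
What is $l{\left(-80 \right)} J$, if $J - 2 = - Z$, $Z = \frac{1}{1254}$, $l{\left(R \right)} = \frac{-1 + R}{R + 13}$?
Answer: $\frac{67689}{28006} \approx 2.4169$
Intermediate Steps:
$l{\left(R \right)} = \frac{-1 + R}{13 + R}$
$Z = \frac{1}{1254} \approx 0.00079745$
$J = \frac{2507}{1254}$ ($J = 2 - \frac{1}{1254} = \frac{2507}{1254} \approx 1.9992$)
$l{\left(-80 \right)} J = \frac{-1 - 80}{13 - 80} \cdot \frac{2507}{1254} = \frac{1}{-67} \left(-81\right) \frac{2507}{1254} = \left(- \frac{1}{67}\right) \left(-81\right) \frac{2507}{1254} = \frac{81}{67} \cdot \frac{2507}{1254} = \frac{67689}{28006}$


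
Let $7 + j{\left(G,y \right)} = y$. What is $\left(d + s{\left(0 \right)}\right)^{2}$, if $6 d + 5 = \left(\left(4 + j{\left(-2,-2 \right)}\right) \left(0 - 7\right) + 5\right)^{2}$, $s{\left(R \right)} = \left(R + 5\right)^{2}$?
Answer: $\frac{3045025}{36} \approx 84584.0$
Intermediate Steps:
$j{\left(G,y \right)} = -7 + y$
$s{\left(R \right)} = \left(5 + R\right)^{2}$
$d = \frac{1595}{6}$ ($d = - \frac{5}{6} + \frac{\left(\left(4 - 9\right) \left(0 - 7\right) + 5\right)^{2}}{6} = - \frac{5}{6} + \frac{\left(\left(4 - 9\right) \left(-7\right) + 5\right)^{2}}{6} = - \frac{5}{6} + \frac{\left(\left(-5\right) \left(-7\right) + 5\right)^{2}}{6} = - \frac{5}{6} + \frac{\left(35 + 5\right)^{2}}{6} = - \frac{5}{6} + \frac{40^{2}}{6} = - \frac{5}{6} + \frac{1}{6} \cdot 1600 = - \frac{5}{6} + \frac{800}{3} = \frac{1595}{6} \approx 265.83$)
$\left(d + s{\left(0 \right)}\right)^{2} = \left(\frac{1595}{6} + \left(5 + 0\right)^{2}\right)^{2} = \left(\frac{1595}{6} + 5^{2}\right)^{2} = \left(\frac{1595}{6} + 25\right)^{2} = \left(\frac{1745}{6}\right)^{2} = \frac{3045025}{36}$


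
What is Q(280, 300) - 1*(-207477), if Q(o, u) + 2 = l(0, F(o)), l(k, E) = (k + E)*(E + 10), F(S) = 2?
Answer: 207499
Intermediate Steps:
l(k, E) = (10 + E)*(E + k) (l(k, E) = (E + k)*(10 + E) = (10 + E)*(E + k))
Q(o, u) = 22 (Q(o, u) = -2 + (2² + 10*2 + 10*0 + 2*0) = -2 + (4 + 20 + 0 + 0) = -2 + 24 = 22)
Q(280, 300) - 1*(-207477) = 22 - 1*(-207477) = 22 + 207477 = 207499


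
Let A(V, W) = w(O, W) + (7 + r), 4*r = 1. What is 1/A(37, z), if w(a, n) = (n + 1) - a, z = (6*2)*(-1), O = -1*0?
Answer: -4/15 ≈ -0.26667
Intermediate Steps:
r = ¼ (r = (¼)*1 = ¼ ≈ 0.25000)
O = 0
z = -12 (z = 12*(-1) = -12)
w(a, n) = 1 + n - a (w(a, n) = (1 + n) - a = 1 + n - a)
A(V, W) = 33/4 + W (A(V, W) = (1 + W - 1*0) + (7 + ¼) = (1 + W + 0) + 29/4 = (1 + W) + 29/4 = 33/4 + W)
1/A(37, z) = 1/(33/4 - 12) = 1/(-15/4) = -4/15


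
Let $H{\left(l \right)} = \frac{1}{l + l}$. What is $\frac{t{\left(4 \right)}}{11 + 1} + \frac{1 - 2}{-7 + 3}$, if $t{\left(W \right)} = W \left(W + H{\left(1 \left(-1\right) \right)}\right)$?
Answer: $\frac{17}{12} \approx 1.4167$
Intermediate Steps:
$H{\left(l \right)} = \frac{1}{2 l}$
$t{\left(W \right)} = W \left(- \frac{1}{2} + W\right)$ ($t{\left(W \right)} = W \left(W + \frac{1}{2 \cdot 1 \left(-1\right)}\right) = W \left(W + \frac{1}{2 \left(-1\right)}\right) = W \left(W + \frac{1}{2} \left(-1\right)\right) = W \left(W - \frac{1}{2}\right) = W \left(- \frac{1}{2} + W\right)$)
$\frac{t{\left(4 \right)}}{11 + 1} + \frac{1 - 2}{-7 + 3} = \frac{4 \left(- \frac{1}{2} + 4\right)}{11 + 1} + \frac{1 - 2}{-7 + 3} = \frac{4 \cdot \frac{7}{2}}{12} - \frac{1}{-4} = \frac{1}{12} \cdot 14 - - \frac{1}{4} = \frac{7}{6} + \frac{1}{4} = \frac{17}{12}$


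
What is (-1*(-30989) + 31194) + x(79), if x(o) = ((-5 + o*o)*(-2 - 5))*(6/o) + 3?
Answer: 4650782/79 ≈ 58871.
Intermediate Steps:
x(o) = 3 + 6*(35 - 7*o²)/o (x(o) = ((-5 + o²)*(-7))*(6/o) + 3 = (35 - 7*o²)*(6/o) + 3 = 6*(35 - 7*o²)/o + 3 = 3 + 6*(35 - 7*o²)/o)
(-1*(-30989) + 31194) + x(79) = (-1*(-30989) + 31194) + (3 - 42*79 + 210/79) = (30989 + 31194) + (3 - 3318 + 210*(1/79)) = 62183 + (3 - 3318 + 210/79) = 62183 - 261675/79 = 4650782/79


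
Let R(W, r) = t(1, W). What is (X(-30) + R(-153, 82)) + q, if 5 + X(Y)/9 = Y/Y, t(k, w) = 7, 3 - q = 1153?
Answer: -1179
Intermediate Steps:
q = -1150 (q = 3 - 1*1153 = 3 - 1153 = -1150)
R(W, r) = 7
X(Y) = -36 (X(Y) = -45 + 9*(Y/Y) = -45 + 9*1 = -45 + 9 = -36)
(X(-30) + R(-153, 82)) + q = (-36 + 7) - 1150 = -29 - 1150 = -1179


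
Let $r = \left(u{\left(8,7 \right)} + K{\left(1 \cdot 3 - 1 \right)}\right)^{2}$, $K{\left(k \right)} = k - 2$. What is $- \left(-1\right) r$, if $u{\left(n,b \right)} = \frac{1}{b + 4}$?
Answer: $\frac{1}{121} \approx 0.0082645$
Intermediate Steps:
$u{\left(n,b \right)} = \frac{1}{4 + b}$
$K{\left(k \right)} = -2 + k$
$r = \frac{1}{121}$ ($r = \left(\frac{1}{4 + 7} + \left(-2 + \left(1 \cdot 3 - 1\right)\right)\right)^{2} = \left(\frac{1}{11} + \left(-2 + \left(3 - 1\right)\right)\right)^{2} = \left(\frac{1}{11} + \left(-2 + 2\right)\right)^{2} = \left(\frac{1}{11} + 0\right)^{2} = \left(\frac{1}{11}\right)^{2} = \frac{1}{121} \approx 0.0082645$)
$- \left(-1\right) r = - \frac{-1}{121} = \left(-1\right) \left(- \frac{1}{121}\right) = \frac{1}{121}$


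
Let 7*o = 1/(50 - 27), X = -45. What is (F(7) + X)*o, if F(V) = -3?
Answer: -48/161 ≈ -0.29814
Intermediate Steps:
o = 1/161 (o = 1/(7*(50 - 27)) = (⅐)/23 = (⅐)*(1/23) = 1/161 ≈ 0.0062112)
(F(7) + X)*o = (-3 - 45)*(1/161) = -48*1/161 = -48/161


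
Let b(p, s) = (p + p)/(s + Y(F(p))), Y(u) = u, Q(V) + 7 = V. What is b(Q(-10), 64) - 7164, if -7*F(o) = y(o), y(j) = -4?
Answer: -1619183/226 ≈ -7164.5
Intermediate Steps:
Q(V) = -7 + V
F(o) = 4/7 (F(o) = -⅐*(-4) = 4/7)
b(p, s) = 2*p/(4/7 + s) (b(p, s) = (p + p)/(s + 4/7) = (2*p)/(4/7 + s) = 2*p/(4/7 + s))
b(Q(-10), 64) - 7164 = 14*(-7 - 10)/(4 + 7*64) - 7164 = 14*(-17)/(4 + 448) - 7164 = 14*(-17)/452 - 7164 = 14*(-17)*(1/452) - 7164 = -119/226 - 7164 = -1619183/226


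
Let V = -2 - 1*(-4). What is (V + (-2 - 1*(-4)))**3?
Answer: 64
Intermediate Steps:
V = 2 (V = -2 + 4 = 2)
(V + (-2 - 1*(-4)))**3 = (2 + (-2 - 1*(-4)))**3 = (2 + (-2 + 4))**3 = (2 + 2)**3 = 4**3 = 64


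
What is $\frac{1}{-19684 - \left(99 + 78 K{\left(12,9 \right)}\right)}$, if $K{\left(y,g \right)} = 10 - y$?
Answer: $- \frac{1}{19627} \approx -5.095 \cdot 10^{-5}$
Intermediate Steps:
$\frac{1}{-19684 - \left(99 + 78 K{\left(12,9 \right)}\right)} = \frac{1}{-19684 - \left(99 + 78 \left(10 - 12\right)\right)} = \frac{1}{-19684 - -57} = \frac{1}{-19684 + \left(-99 + 156\right)} = \frac{1}{-19684 + 57} = \frac{1}{-19627} = - \frac{1}{19627}$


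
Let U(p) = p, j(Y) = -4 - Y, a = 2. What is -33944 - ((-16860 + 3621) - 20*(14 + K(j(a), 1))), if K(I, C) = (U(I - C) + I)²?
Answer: -17045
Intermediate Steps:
K(I, C) = (-C + 2*I)² (K(I, C) = ((I - C) + I)² = (-C + 2*I)²)
-33944 - ((-16860 + 3621) - 20*(14 + K(j(a), 1))) = -33944 - ((-16860 + 3621) - 20*(14 + (-1*1 + 2*(-4 - 1*2))²)) = -33944 - (-13239 - 20*(14 + (-1 + 2*(-4 - 2))²)) = -33944 - (-13239 - 20*(14 + (-1 + 2*(-6))²)) = -33944 - (-13239 - 20*(14 + (-1 - 12)²)) = -33944 - (-13239 - 20*(14 + (-13)²)) = -33944 - (-13239 - 20*(14 + 169)) = -33944 - (-13239 - 20*183) = -33944 - (-13239 - 3660) = -33944 - 1*(-16899) = -33944 + 16899 = -17045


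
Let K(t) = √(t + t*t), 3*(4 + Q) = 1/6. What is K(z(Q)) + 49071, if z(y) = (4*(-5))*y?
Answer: 49071 + √510490/9 ≈ 49150.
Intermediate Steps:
Q = -71/18 (Q = -4 + (⅓)/6 = -4 + (⅓)*(⅙) = -4 + 1/18 = -71/18 ≈ -3.9444)
z(y) = -20*y
K(t) = √(t + t²)
K(z(Q)) + 49071 = √((-20*(-71/18))*(1 - 20*(-71/18))) + 49071 = √(710*(1 + 710/9)/9) + 49071 = √((710/9)*(719/9)) + 49071 = √(510490/81) + 49071 = √510490/9 + 49071 = 49071 + √510490/9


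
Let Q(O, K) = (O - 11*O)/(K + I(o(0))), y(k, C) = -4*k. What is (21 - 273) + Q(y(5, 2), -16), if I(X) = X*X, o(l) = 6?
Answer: -242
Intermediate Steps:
I(X) = X**2
Q(O, K) = -10*O/(36 + K) (Q(O, K) = (O - 11*O)/(K + 6**2) = (-10*O)/(K + 36) = (-10*O)/(36 + K) = -10*O/(36 + K))
(21 - 273) + Q(y(5, 2), -16) = (21 - 273) - 10*(-4*5)/(36 - 16) = -252 - 10*(-20)/20 = -252 - 10*(-20)*1/20 = -252 + 10 = -242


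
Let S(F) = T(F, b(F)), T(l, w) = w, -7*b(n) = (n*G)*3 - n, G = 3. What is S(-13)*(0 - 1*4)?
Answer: -416/7 ≈ -59.429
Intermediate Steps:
b(n) = -8*n/7 (b(n) = -((n*3)*3 - n)/7 = -((3*n)*3 - n)/7 = -(9*n - n)/7 = -8*n/7)
S(F) = -8*F/7
S(-13)*(0 - 1*4) = (-8/7*(-13))*(0 - 1*4) = 104*(0 - 4)/7 = (104/7)*(-4) = -416/7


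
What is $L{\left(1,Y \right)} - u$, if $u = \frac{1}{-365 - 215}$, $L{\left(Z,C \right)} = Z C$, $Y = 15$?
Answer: $\frac{8701}{580} \approx 15.002$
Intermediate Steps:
$L{\left(Z,C \right)} = C Z$
$u = - \frac{1}{580}$ ($u = \frac{1}{-580} = - \frac{1}{580} \approx -0.0017241$)
$L{\left(1,Y \right)} - u = 15 \cdot 1 - - \frac{1}{580} = 15 + \frac{1}{580} = \frac{8701}{580}$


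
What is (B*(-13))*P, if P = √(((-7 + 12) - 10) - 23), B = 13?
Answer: -338*I*√7 ≈ -894.26*I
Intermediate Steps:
P = 2*I*√7 (P = √((5 - 10) - 23) = √(-5 - 23) = √(-28) = 2*I*√7 ≈ 5.2915*I)
(B*(-13))*P = (13*(-13))*(2*I*√7) = -338*I*√7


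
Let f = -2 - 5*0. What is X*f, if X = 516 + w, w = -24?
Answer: -984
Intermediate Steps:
f = -2 (f = -2 + 0 = -2)
X = 492 (X = 516 - 24 = 492)
X*f = 492*(-2) = -984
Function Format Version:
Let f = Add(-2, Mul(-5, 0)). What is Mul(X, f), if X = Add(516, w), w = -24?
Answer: -984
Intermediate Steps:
f = -2 (f = Add(-2, 0) = -2)
X = 492 (X = Add(516, -24) = 492)
Mul(X, f) = Mul(492, -2) = -984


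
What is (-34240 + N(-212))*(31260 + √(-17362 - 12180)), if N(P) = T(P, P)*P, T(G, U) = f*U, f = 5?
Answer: 5954404800 + 190480*I*√29542 ≈ 5.9544e+9 + 3.2739e+7*I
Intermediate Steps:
T(G, U) = 5*U
N(P) = 5*P² (N(P) = (5*P)*P = 5*P²)
(-34240 + N(-212))*(31260 + √(-17362 - 12180)) = (-34240 + 5*(-212)²)*(31260 + √(-17362 - 12180)) = (-34240 + 5*44944)*(31260 + √(-29542)) = (-34240 + 224720)*(31260 + I*√29542) = 190480*(31260 + I*√29542) = 5954404800 + 190480*I*√29542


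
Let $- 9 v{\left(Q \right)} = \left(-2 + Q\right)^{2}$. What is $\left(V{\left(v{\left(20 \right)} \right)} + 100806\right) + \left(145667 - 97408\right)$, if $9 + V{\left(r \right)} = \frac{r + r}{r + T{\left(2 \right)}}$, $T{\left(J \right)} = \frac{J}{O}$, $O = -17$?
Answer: $\frac{45760804}{307} \approx 1.4906 \cdot 10^{5}$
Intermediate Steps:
$T{\left(J \right)} = - \frac{J}{17}$ ($T{\left(J \right)} = \frac{J}{-17} = J \left(- \frac{1}{17}\right) = - \frac{J}{17}$)
$v{\left(Q \right)} = - \frac{\left(-2 + Q\right)^{2}}{9}$
$V{\left(r \right)} = -9 + \frac{2 r}{- \frac{2}{17} + r}$ ($V{\left(r \right)} = -9 + \frac{r + r}{r - \frac{2}{17}} = -9 + \frac{2 r}{r - \frac{2}{17}} = -9 + \frac{2 r}{- \frac{2}{17} + r}$)
$\left(V{\left(v{\left(20 \right)} \right)} + 100806\right) + \left(145667 - 97408\right) = \left(\frac{18 - 119 \left(- \frac{\left(-2 + 20\right)^{2}}{9}\right)}{-2 + 17 \left(- \frac{\left(-2 + 20\right)^{2}}{9}\right)} + 100806\right) + \left(145667 - 97408\right) = \left(\frac{18 - 119 \left(- \frac{18^{2}}{9}\right)}{-2 + 17 \left(- \frac{18^{2}}{9}\right)} + 100806\right) + \left(145667 - 97408\right) = \left(\frac{18 - 119 \left(\left(- \frac{1}{9}\right) 324\right)}{-2 + 17 \left(\left(- \frac{1}{9}\right) 324\right)} + 100806\right) + 48259 = \left(\frac{18 - -4284}{-2 + 17 \left(-36\right)} + 100806\right) + 48259 = \left(\frac{18 + 4284}{-2 - 612} + 100806\right) + 48259 = \left(\frac{1}{-614} \cdot 4302 + 100806\right) + 48259 = \left(\left(- \frac{1}{614}\right) 4302 + 100806\right) + 48259 = \left(- \frac{2151}{307} + 100806\right) + 48259 = \frac{30945291}{307} + 48259 = \frac{45760804}{307}$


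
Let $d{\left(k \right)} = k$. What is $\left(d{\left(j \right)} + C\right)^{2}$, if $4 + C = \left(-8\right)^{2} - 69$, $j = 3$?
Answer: $36$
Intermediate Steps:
$C = -9$ ($C = -4 - \left(69 - \left(-8\right)^{2}\right) = -4 + \left(64 - 69\right) = -4 - 5 = -9$)
$\left(d{\left(j \right)} + C\right)^{2} = \left(3 - 9\right)^{2} = \left(-6\right)^{2} = 36$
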